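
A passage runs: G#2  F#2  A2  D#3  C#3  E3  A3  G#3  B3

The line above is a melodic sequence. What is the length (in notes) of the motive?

3

Try groups of 3 (3 cells in 9 notes):
G#2 F#2 A2 | D#3 C#3 E3 | A3 G#3 B3
That's a consistent up a 5th shift per cell, and no other grouping gives one.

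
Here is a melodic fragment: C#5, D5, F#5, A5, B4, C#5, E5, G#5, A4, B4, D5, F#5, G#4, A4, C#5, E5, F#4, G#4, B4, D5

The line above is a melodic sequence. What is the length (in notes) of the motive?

20 notes total. Splitting into 5 groups of 4:
C#5 D5 F#5 A5 | B4 C#5 E5 G#5 | A4 B4 D5 F#5 | G#4 A4 C#5 E5 | F#4 G#4 B4 D5
Each cell is the previous one down a 2nd — so the unit is 4 notes.

4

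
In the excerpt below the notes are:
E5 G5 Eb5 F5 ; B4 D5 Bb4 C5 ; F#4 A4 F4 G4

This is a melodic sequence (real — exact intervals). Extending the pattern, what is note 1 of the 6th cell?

D#3

With 4-note cells, note 1 of each statement runs E5, B4, F#4.
Carrying that down a 4th forward: C#4 → G#3 → D#3.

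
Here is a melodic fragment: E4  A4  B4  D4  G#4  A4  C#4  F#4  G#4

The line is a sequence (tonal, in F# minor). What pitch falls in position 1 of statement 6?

With 3-note cells, note 1 of each statement runs E4, D4, C#4.
Carrying that down a 2nd forward: B3 → A3 → G#3.

G#3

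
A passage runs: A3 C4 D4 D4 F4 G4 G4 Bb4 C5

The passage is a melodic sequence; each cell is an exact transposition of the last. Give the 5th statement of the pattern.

F5 Ab5 Bb5

Taking 3-note groups, the heads are A3, D4, G4: the pattern moves up a 4th.
Extending up a 4th: C5 → F5.
From F5 the exact shape gives F5 Ab5 Bb5.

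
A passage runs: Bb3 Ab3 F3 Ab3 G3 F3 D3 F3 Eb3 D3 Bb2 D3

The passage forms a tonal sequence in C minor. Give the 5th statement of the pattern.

Ab2 G2 Eb2 G2

The 4-note cells begin on Bb3, G3, Eb3 — each down a 3rd from the last.
Extending down a 3rd: C3 → Ab2.
So cell 5 is Ab2 G2 Eb2 G2.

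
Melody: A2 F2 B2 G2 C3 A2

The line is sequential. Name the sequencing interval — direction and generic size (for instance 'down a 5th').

up a 2nd

With a 2-note motive the entries are A2, B2, C3, each up a 2nd from the previous.
From A2 to B2: up a 2nd.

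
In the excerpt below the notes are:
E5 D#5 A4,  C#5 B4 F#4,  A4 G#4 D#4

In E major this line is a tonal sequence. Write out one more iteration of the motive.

Taking 3-note groups, the heads are E5, C#5, A4: the pattern moves down a 3rd.
So cell 4 is F#4 E4 B3.

F#4 E4 B3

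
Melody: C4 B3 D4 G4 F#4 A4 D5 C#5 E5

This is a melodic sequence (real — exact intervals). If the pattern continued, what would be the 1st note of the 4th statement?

A5

The unit is 3 notes. Position-1 pitches of the 3 shown cells: C4, G4, D5.
One more up a 5th gives A5.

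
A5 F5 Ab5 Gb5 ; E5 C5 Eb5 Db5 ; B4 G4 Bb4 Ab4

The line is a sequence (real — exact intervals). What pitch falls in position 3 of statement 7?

With 4-note cells, note 3 of each statement runs Ab5, Eb5, Bb4.
Carrying that down a 4th forward: F4 → C4 → G3 → D3.

D3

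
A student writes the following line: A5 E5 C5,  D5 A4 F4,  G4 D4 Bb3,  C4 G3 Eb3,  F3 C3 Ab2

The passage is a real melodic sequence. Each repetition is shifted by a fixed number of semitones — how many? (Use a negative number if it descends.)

The 3-note cells begin on A5, D5, G4, C4, F3 — each down a 5th from the last.
Counting half-steps from A5 to D5: -7.

-7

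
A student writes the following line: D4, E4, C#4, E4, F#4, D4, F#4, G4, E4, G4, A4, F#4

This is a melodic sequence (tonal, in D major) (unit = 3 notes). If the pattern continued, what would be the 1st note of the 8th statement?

With 3-note cells, note 1 of each statement runs D4, E4, F#4, G4.
Extending up a 2nd: A4 → B4 → C#5 → D5.

D5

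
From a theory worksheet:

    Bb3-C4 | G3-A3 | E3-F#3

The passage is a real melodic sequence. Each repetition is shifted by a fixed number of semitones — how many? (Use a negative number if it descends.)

With a 2-note motive the entries are Bb3, G3, E3, each down a 3rd from the previous.
Bb3 to G3 spans -3 semitones.

-3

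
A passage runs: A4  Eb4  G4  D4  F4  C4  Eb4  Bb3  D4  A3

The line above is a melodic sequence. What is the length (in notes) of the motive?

There are 10 notes; a 2-note unit gives 5 cells:
A4 Eb4 | G4 D4 | F4 C4 | Eb4 Bb3 | D4 A3
That's a consistent down a 2nd shift per cell, and no other grouping gives one.

2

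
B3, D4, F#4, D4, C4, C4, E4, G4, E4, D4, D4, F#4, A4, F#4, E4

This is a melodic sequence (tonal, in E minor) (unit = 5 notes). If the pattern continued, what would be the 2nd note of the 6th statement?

B4

With 5-note cells, note 2 of each statement runs D4, E4, F#4.
Each moves up a 2nd. Continuing: G4 → A4 → B4.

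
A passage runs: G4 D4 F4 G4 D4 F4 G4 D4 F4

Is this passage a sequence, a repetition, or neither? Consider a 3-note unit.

repetition

Each 3-note cell is identical (G4 D4 F4), restated at the same pitch.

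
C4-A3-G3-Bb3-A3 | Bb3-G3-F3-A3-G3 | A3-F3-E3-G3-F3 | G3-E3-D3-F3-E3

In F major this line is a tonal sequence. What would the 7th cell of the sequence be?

The 5-note cells begin on C4, Bb3, A3, G3 — each down a 2nd from the last.
Extending down a 2nd: F3 → E3 → D3.
Statement 7 starts on D3 and keeps the same diatonic contour: D3 Bb2 A2 C3 Bb2.

D3 Bb2 A2 C3 Bb2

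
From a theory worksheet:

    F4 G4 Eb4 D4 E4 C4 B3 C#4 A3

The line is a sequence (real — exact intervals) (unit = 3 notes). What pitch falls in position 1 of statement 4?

The unit is 3 notes. Position-1 pitches of the 3 shown cells: F4, D4, B3.
From B3, down a 3rd gives G#3.

G#3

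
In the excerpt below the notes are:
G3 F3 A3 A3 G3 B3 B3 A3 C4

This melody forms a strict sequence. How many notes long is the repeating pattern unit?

Try groups of 3 (3 cells in 9 notes):
G3 F3 A3 | A3 G3 B3 | B3 A3 C4
Each cell is the previous one up a 2nd — so the unit is 3 notes.

3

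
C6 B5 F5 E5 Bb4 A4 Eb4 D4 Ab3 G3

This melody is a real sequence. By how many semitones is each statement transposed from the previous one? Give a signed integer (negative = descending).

Unit = 2 notes; the statements start on C6, F5, Bb4, Eb4, Ab3, moving down a 5th each time.
C6→F5 is 77 − 84 = -7 semitones.

-7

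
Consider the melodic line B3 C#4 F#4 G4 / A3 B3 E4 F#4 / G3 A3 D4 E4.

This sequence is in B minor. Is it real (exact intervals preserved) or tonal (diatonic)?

tonal

Every note is diatonic to B minor.
Cell 1 has +1 semitones from note 3 to 4, but cell 2 has +2 — the interval quality changes while the contour stays the same, which is the hallmark of a tonal sequence.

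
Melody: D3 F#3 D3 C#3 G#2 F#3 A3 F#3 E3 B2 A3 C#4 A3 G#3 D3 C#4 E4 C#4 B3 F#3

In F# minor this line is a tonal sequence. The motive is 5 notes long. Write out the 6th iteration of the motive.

G#4 B4 G#4 F#4 C#4

Taking 5-note groups, the heads are D3, F#3, A3, C#4: the pattern moves up a 3rd.
Extending up a 3rd: E4 → G#4.
Statement 6 starts on G#4 and keeps the same diatonic contour: G#4 B4 G#4 F#4 C#4.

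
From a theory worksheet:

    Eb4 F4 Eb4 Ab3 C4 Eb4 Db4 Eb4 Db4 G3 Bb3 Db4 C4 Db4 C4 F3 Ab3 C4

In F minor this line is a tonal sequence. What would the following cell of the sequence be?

Bb3 C4 Bb3 Eb3 G3 Bb3

Taking 6-note groups, the heads are Eb4, Db4, C4: the pattern moves down a 2nd.
From Bb3 the diatonic shape gives Bb3 C4 Bb3 Eb3 G3 Bb3.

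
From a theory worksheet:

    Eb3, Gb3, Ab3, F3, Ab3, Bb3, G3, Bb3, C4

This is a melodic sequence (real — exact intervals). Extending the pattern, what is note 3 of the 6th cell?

F#4

Grouping in 3s, the 3rd note of each cell is Ab3, Bb3, C4.
Carrying that up a 2nd forward: D4 → E4 → F#4.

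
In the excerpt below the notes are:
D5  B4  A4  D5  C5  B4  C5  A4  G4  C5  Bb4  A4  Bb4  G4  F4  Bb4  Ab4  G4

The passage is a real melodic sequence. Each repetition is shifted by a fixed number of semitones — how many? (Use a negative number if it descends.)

-2

The 6-note cells begin on D5, C5, Bb4 — each down a 2nd from the last.
Counting half-steps from D5 to C5: -2.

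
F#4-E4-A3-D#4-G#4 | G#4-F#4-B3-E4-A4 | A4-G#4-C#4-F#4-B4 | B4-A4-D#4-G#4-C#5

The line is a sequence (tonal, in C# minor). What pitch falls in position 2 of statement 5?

B4

With 5-note cells, note 2 of each statement runs E4, F#4, G#4, A4.
One more up a 2nd gives B4.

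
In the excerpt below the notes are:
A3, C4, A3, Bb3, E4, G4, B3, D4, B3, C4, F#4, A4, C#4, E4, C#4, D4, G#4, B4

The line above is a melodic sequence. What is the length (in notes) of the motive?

6

18 notes total. Splitting into 3 groups of 6:
A3 C4 A3 Bb3 E4 G4 | B3 D4 B3 C4 F#4 A4 | C#4 E4 C#4 D4 G#4 B4
That's a consistent up a 2nd shift per cell, and no other grouping gives one.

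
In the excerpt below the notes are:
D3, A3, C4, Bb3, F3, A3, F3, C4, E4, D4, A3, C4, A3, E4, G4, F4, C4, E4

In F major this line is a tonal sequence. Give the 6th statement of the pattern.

G4 D5 F5 E5 Bb4 D5

With a 6-note motive the entries are D3, F3, A3, each up a 3rd from the previous.
Carrying on: C4 → E4 → G4.
From G4 the diatonic shape gives G4 D5 F5 E5 Bb4 D5.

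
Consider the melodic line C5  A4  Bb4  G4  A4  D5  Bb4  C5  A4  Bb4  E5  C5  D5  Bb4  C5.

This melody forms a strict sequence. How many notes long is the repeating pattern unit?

5

Try groups of 5 (3 cells in 15 notes):
C5 A4 Bb4 G4 A4 | D5 Bb4 C5 A4 Bb4 | E5 C5 D5 Bb4 C5
Every group is a transposition up a 2nd of the one before; no shorter unit works.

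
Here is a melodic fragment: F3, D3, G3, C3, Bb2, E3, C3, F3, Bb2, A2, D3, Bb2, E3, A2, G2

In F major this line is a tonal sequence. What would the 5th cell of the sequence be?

Bb2 G2 C3 F2 E2

Unit = 5 notes; the statements start on F3, E3, D3, moving down a 2nd each time.
Extending down a 2nd: C3 → Bb2.
From Bb2 the diatonic shape gives Bb2 G2 C3 F2 E2.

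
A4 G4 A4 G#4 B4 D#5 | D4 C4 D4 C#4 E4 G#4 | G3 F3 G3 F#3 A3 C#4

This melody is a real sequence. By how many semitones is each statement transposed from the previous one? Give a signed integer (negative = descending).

-7

With a 6-note motive the entries are A4, D4, G3, each down a 5th from the previous.
A4→D4 is 62 − 69 = -7 semitones.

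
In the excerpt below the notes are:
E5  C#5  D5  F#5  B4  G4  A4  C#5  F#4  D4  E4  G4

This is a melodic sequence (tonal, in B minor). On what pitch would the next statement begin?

Unit = 4 notes; the statements start on E5, B4, F#4, moving down a 4th each time.
The next head, down a 4th from F#4, is C#4.

C#4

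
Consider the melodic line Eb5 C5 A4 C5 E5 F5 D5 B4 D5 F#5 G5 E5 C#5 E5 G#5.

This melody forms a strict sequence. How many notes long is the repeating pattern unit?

5

There are 15 notes; a 5-note unit gives 3 cells:
Eb5 C5 A4 C5 E5 | F5 D5 B4 D5 F#5 | G5 E5 C#5 E5 G#5
That's a consistent up a 2nd shift per cell, and no other grouping gives one.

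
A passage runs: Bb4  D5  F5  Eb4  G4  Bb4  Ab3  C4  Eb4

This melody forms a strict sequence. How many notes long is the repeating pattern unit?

There are 9 notes; a 3-note unit gives 3 cells:
Bb4 D5 F5 | Eb4 G4 Bb4 | Ab3 C4 Eb4
Each cell is the previous one down a 5th — so the unit is 3 notes.

3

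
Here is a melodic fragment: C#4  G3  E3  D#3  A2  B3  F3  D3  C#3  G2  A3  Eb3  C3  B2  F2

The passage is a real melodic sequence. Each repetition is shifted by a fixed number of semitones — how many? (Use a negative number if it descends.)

The 5-note cells begin on C#4, B3, A3 — each down a 2nd from the last.
C#4 to B3 spans -2 semitones.

-2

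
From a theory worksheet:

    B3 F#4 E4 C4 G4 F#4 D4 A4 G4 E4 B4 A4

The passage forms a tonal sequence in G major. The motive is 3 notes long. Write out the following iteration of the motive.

F#4 C5 B4

Unit = 3 notes; the statements start on B3, C4, D4, E4, moving up a 2nd each time.
So cell 5 is F#4 C5 B4.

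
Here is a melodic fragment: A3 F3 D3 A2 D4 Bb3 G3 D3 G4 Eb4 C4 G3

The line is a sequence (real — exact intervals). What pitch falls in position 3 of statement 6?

The unit is 4 notes. Position-3 pitches of the 3 shown cells: D3, G3, C4.
Extending up a 4th: F4 → Bb4 → Eb5.

Eb5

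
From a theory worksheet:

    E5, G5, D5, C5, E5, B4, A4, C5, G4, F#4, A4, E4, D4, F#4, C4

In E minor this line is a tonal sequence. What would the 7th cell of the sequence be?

The 3-note cells begin on E5, C5, A4, F#4, D4 — each down a 3rd from the last.
Extending down a 3rd: B3 → G3.
Statement 7 starts on G3 and keeps the same diatonic contour: G3 B3 F#3.

G3 B3 F#3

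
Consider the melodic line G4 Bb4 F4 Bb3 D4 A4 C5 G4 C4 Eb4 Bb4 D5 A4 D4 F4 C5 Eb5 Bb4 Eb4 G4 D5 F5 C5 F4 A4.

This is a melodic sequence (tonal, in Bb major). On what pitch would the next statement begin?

Eb5

The 5-note cells begin on G4, A4, Bb4, C5, D5 — each up a 2nd from the last.
One more step up a 2nd gives Eb5.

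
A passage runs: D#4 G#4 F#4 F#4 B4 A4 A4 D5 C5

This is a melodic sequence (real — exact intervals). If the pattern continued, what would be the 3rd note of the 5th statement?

Grouping in 3s, the 3rd note of each cell is F#4, A4, C5.
Carrying that up a 3rd forward: Eb5 → Gb5.

Gb5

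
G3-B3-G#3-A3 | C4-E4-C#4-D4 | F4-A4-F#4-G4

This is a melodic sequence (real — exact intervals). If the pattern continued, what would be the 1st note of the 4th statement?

The unit is 4 notes. Position-1 pitches of the 3 shown cells: G3, C4, F4.
Each moves up a 4th; the next is Bb4.

Bb4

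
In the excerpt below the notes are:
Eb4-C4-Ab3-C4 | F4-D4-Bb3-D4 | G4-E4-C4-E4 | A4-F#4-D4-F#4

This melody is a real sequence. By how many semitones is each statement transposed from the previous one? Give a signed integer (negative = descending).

Unit = 4 notes; the statements start on Eb4, F4, G4, A4, moving up a 2nd each time.
Eb4 to F4 spans +2 semitones.

2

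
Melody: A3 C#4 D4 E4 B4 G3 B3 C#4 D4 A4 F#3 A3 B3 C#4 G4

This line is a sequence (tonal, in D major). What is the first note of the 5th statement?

The 5-note cells begin on A3, G3, F#3 — each down a 2nd from the last.
Extending the heads down a 2nd: E3 → D3.

D3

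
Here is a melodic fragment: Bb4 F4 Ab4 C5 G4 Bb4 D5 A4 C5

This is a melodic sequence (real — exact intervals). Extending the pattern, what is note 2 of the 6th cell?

Grouping in 3s, the 2nd note of each cell is F4, G4, A4.
Each moves up a 2nd. Continuing: B4 → C#5 → D#5.

D#5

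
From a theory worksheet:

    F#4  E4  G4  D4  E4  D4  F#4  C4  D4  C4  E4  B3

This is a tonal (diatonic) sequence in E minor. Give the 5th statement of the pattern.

B3 A3 C4 G3

Taking 4-note groups, the heads are F#4, E4, D4: the pattern moves down a 2nd.
Extending down a 2nd: C4 → B3.
Statement 5 starts on B3 and keeps the same diatonic contour: B3 A3 C4 G3.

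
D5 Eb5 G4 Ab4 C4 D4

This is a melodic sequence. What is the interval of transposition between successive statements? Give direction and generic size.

down a 5th

With a 2-note motive the entries are D5, G4, C4, each down a 5th from the previous.
From D5 to G4: down a 5th.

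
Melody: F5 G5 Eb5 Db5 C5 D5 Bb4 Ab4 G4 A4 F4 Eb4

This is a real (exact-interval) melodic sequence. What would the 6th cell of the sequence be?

Taking 4-note groups, the heads are F5, C5, G4: the pattern moves down a 4th.
Extending down a 4th: D4 → A3 → E3.
Statement 6 starts on E3 and keeps the same exact contour: E3 F#3 D3 C3.

E3 F#3 D3 C3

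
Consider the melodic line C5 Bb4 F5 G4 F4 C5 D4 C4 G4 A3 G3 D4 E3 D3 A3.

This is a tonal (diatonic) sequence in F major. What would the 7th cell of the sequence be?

F2 E2 Bb2

With a 3-note motive the entries are C5, G4, D4, A3, E3, each down a 4th from the previous.
Extending down a 4th: Bb2 → F2.
From F2 the diatonic shape gives F2 E2 Bb2.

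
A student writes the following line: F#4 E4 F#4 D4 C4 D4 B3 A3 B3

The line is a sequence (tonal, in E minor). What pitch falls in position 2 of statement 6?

Grouping in 3s, the 2nd note of each cell is E4, C4, A3.
Extending down a 3rd: F#3 → D3 → B2.

B2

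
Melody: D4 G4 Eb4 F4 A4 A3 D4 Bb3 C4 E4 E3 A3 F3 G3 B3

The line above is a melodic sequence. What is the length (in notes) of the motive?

5

15 notes total. Splitting into 3 groups of 5:
D4 G4 Eb4 F4 A4 | A3 D4 Bb3 C4 E4 | E3 A3 F3 G3 B3
That's a consistent down a 4th shift per cell, and no other grouping gives one.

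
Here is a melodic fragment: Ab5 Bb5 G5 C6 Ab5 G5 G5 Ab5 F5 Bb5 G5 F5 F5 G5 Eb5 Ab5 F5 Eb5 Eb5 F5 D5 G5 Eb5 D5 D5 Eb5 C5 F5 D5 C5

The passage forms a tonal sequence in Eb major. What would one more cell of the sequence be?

C5 D5 Bb4 Eb5 C5 Bb4

With a 6-note motive the entries are Ab5, G5, F5, Eb5, D5, each down a 2nd from the previous.
So cell 6 is C5 D5 Bb4 Eb5 C5 Bb4.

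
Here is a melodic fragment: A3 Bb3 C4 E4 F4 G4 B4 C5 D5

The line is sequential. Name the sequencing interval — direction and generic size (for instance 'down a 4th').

With a 3-note motive the entries are A3, E4, B4, each up a 5th from the previous.
From A3 to E4: up a 5th.

up a 5th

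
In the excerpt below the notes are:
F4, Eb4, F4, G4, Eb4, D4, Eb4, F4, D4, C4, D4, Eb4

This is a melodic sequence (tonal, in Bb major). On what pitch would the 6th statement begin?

Unit = 4 notes; the statements start on F4, Eb4, D4, moving down a 2nd each time.
Continuing: C4 → Bb3 → A3. Statement 6 starts on A3.

A3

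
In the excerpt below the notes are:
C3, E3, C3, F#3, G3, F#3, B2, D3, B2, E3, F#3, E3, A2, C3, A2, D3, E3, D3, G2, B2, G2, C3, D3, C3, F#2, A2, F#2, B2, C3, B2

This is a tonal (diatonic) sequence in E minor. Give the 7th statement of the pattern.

D2 F#2 D2 G2 A2 G2

With a 6-note motive the entries are C3, B2, A2, G2, F#2, each down a 2nd from the previous.
Carrying on: E2 → D2.
From D2 the diatonic shape gives D2 F#2 D2 G2 A2 G2.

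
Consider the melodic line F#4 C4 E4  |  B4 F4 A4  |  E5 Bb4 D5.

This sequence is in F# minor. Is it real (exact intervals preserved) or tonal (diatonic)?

real

Each cell has the same semitone pattern (-6, 4) — intervals are preserved exactly.
And C4 lies outside F# minor, so the sequence is real rather than tonal.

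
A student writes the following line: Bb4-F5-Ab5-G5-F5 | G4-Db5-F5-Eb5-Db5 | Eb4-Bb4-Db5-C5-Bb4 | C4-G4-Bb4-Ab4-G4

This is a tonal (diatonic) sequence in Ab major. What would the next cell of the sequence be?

Unit = 5 notes; the statements start on Bb4, G4, Eb4, C4, moving down a 3rd each time.
From Ab3 the diatonic shape gives Ab3 Eb4 G4 F4 Eb4.

Ab3 Eb4 G4 F4 Eb4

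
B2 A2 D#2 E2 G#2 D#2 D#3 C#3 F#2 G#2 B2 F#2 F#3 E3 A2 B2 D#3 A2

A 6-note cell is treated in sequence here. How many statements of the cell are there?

3

18 notes in groups of 6 gives 18/6 = 3 statements.
Starts: B2, D#3, F#3 — each up a 3rd.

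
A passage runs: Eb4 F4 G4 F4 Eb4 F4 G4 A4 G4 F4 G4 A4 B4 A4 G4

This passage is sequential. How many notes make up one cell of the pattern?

15 notes total. Splitting into 3 groups of 5:
Eb4 F4 G4 F4 Eb4 | F4 G4 A4 G4 F4 | G4 A4 B4 A4 G4
Each cell is the previous one up a 2nd — so the unit is 5 notes.

5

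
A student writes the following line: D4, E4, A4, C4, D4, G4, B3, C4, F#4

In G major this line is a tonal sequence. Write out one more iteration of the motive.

A3 B3 E4

With a 3-note motive the entries are D4, C4, B3, each down a 2nd from the previous.
So cell 4 is A3 B3 E4.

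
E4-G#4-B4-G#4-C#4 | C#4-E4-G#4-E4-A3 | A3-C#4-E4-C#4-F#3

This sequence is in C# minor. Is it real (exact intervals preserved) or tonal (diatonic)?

Every note is diatonic to C# minor.
Cell 1 has +4 semitones from note 1 to 2, but cell 2 has +3 — the interval quality changes while the contour stays the same, which is the hallmark of a tonal sequence.

tonal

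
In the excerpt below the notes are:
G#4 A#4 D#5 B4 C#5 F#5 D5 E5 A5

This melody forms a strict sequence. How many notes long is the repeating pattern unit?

There are 9 notes; a 3-note unit gives 3 cells:
G#4 A#4 D#5 | B4 C#5 F#5 | D5 E5 A5
That's a consistent up a 3rd shift per cell, and no other grouping gives one.

3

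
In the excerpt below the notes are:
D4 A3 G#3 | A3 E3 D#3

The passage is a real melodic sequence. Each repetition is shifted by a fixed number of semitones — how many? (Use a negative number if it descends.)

-5

The 3-note cells begin on D4, A3 — each down a 4th from the last.
Counting half-steps from D4 to A3: -5.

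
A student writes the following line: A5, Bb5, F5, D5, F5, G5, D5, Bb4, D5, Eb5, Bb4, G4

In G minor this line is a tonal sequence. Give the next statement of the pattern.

Unit = 4 notes; the statements start on A5, F5, D5, moving down a 3rd each time.
From Bb4 the diatonic shape gives Bb4 C5 G4 Eb4.

Bb4 C5 G4 Eb4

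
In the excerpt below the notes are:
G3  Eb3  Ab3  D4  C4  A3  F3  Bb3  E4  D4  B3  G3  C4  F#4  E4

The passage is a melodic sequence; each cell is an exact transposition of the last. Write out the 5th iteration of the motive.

D#4 B3 E4 A#4 G#4

Unit = 5 notes; the statements start on G3, A3, B3, moving up a 2nd each time.
Continuing the starts: C#4 → D#4.
From D#4 the exact shape gives D#4 B3 E4 A#4 G#4.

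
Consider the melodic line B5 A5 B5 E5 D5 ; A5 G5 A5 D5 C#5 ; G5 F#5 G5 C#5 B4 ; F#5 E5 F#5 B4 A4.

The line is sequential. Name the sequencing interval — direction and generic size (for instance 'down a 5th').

Unit = 5 notes; the statements start on B5, A5, G5, F#5, moving down a 2nd each time.
B5 to A5 is down a 2nd.

down a 2nd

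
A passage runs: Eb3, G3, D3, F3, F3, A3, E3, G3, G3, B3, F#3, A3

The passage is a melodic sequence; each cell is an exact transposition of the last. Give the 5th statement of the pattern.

With a 4-note motive the entries are Eb3, F3, G3, each up a 2nd from the previous.
Extending up a 2nd: A3 → B3.
Statement 5 starts on B3 and keeps the same exact contour: B3 D#4 A#3 C#4.

B3 D#4 A#3 C#4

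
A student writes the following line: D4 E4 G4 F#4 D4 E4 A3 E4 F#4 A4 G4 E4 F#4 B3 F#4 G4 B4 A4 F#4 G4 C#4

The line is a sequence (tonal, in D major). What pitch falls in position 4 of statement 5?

Grouping in 7s, the 4th note of each cell is F#4, G4, A4.
Carrying that up a 2nd forward: B4 → C#5.

C#5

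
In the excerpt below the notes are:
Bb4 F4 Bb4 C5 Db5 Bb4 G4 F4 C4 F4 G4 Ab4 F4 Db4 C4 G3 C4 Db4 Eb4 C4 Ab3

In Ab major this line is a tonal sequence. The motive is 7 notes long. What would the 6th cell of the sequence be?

Unit = 7 notes; the statements start on Bb4, F4, C4, moving down a 4th each time.
Carrying on: G3 → Db3 → Ab2.
So cell 6 is Ab2 Eb2 Ab2 Bb2 C3 Ab2 F2.

Ab2 Eb2 Ab2 Bb2 C3 Ab2 F2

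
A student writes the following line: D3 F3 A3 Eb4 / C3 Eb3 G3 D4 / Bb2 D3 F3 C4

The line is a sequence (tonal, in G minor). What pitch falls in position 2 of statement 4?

With 4-note cells, note 2 of each statement runs F3, Eb3, D3.
One more down a 2nd gives C3.

C3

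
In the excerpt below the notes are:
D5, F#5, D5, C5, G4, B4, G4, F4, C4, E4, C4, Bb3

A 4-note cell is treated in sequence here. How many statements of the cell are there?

12 notes in groups of 4 gives 12/4 = 3 statements.
Starts: D5, G4, C4 — each down a 5th.

3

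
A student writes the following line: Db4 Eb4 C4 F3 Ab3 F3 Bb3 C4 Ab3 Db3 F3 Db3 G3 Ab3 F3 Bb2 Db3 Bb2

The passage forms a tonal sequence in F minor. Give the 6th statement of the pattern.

Ab2 Bb2 G2 C2 Eb2 C2

With a 6-note motive the entries are Db4, Bb3, G3, each down a 3rd from the previous.
Continuing the starts: Eb3 → C3 → Ab2.
Statement 6 starts on Ab2 and keeps the same diatonic contour: Ab2 Bb2 G2 C2 Eb2 C2.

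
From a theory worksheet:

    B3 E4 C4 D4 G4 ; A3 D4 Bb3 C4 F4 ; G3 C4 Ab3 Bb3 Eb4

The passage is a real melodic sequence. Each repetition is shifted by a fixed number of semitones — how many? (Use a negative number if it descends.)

-2

With a 5-note motive the entries are B3, A3, G3, each down a 2nd from the previous.
B3 to A3 spans -2 semitones.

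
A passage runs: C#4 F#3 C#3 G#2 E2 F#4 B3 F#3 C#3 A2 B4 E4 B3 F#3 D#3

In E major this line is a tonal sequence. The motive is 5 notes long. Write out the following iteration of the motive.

With a 5-note motive the entries are C#4, F#4, B4, each up a 4th from the previous.
From E5 the diatonic shape gives E5 A4 E4 B3 G#3.

E5 A4 E4 B3 G#3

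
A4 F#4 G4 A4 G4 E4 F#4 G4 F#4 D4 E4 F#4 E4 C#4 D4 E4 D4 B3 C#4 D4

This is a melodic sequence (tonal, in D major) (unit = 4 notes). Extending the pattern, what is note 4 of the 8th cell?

A3

Grouping in 4s, the 4th note of each cell is A4, G4, F#4, E4, D4.
Each moves down a 2nd. Continuing: C#4 → B3 → A3.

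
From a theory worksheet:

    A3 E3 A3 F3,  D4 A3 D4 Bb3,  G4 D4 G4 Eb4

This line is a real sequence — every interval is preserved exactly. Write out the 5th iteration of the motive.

With a 4-note motive the entries are A3, D4, G4, each up a 4th from the previous.
Continuing the starts: C5 → F5.
From F5 the exact shape gives F5 C5 F5 Db5.

F5 C5 F5 Db5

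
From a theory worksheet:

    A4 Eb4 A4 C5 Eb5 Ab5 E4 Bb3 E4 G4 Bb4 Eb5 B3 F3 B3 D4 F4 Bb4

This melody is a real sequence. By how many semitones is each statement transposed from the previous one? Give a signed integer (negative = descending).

-5

With a 6-note motive the entries are A4, E4, B3, each down a 4th from the previous.
A4 to E4 spans -5 semitones.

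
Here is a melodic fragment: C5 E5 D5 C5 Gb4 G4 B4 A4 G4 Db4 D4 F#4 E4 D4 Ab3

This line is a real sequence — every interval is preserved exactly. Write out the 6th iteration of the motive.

Taking 5-note groups, the heads are C5, G4, D4: the pattern moves down a 4th.
Extending down a 4th: A3 → E3 → B2.
So cell 6 is B2 D#3 C#3 B2 F2.

B2 D#3 C#3 B2 F2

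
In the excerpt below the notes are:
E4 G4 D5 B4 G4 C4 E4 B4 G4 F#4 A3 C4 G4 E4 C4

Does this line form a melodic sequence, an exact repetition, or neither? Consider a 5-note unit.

Note 5 of cell 2 is F#4; if this were a sequence it would be E4. No unit length gives a consistent transposition pattern.

neither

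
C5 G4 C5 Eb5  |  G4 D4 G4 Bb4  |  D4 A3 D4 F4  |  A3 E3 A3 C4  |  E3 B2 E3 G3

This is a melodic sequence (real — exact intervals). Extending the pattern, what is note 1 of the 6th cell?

B2

The unit is 4 notes. Position-1 pitches of the 5 shown cells: C5, G4, D4, A3, E3.
From E3, down a 4th gives B2.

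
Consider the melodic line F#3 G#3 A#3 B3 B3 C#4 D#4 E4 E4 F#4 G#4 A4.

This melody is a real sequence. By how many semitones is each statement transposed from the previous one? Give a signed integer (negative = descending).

Unit = 4 notes; the statements start on F#3, B3, E4, moving up a 4th each time.
F#3→B3 is 59 − 54 = 5 semitones.

5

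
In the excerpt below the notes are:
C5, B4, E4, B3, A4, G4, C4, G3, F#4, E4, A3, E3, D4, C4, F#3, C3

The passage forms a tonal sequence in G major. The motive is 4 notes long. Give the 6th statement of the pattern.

The 4-note cells begin on C5, A4, F#4, D4 — each down a 3rd from the last.
Carrying on: B3 → G3.
From G3 the diatonic shape gives G3 F#3 B2 F#2.

G3 F#3 B2 F#2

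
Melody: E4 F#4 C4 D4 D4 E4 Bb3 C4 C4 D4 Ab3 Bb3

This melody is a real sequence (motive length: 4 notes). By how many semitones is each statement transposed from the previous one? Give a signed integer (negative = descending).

Unit = 4 notes; the statements start on E4, D4, C4, moving down a 2nd each time.
E4 to D4 spans -2 semitones.

-2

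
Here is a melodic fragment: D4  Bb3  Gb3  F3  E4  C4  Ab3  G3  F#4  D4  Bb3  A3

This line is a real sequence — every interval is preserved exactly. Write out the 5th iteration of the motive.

The 4-note cells begin on D4, E4, F#4 — each up a 2nd from the last.
Continuing the starts: G#4 → A#4.
From A#4 the exact shape gives A#4 F#4 D4 C#4.

A#4 F#4 D4 C#4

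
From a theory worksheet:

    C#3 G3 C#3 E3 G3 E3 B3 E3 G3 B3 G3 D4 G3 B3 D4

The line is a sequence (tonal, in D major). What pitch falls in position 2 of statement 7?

E5

Grouping in 5s, the 2nd note of each cell is G3, B3, D4.
Extending up a 3rd: F#4 → A4 → C#5 → E5.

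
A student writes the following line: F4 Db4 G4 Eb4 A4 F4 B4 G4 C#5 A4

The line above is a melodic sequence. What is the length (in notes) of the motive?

2

Try groups of 2 (5 cells in 10 notes):
F4 Db4 | G4 Eb4 | A4 F4 | B4 G4 | C#5 A4
Each cell is the previous one up a 2nd — so the unit is 2 notes.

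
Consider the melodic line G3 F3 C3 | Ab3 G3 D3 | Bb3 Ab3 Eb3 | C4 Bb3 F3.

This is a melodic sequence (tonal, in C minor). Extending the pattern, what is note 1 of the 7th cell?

F4

With 3-note cells, note 1 of each statement runs G3, Ab3, Bb3, C4.
Carrying that up a 2nd forward: D4 → Eb4 → F4.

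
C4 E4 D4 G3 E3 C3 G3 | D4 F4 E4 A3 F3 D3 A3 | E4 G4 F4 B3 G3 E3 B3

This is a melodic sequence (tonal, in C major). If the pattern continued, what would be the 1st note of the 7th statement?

With 7-note cells, note 1 of each statement runs C4, D4, E4.
Extending up a 2nd: F4 → G4 → A4 → B4.

B4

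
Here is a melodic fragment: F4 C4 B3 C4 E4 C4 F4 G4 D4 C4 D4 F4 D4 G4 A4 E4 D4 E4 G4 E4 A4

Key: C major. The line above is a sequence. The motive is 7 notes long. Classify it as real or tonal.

tonal

Every note is diatonic to C major.
Cell 1 has -1 semitones from note 2 to 3, but cell 2 has -2 — the interval quality changes while the contour stays the same, which is the hallmark of a tonal sequence.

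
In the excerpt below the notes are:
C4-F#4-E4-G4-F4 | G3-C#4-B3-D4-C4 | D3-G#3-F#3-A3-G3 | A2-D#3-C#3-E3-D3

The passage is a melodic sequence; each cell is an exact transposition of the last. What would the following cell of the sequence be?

Unit = 5 notes; the statements start on C4, G3, D3, A2, moving down a 4th each time.
Statement 5 starts on E2 and keeps the same exact contour: E2 A#2 G#2 B2 A2.

E2 A#2 G#2 B2 A2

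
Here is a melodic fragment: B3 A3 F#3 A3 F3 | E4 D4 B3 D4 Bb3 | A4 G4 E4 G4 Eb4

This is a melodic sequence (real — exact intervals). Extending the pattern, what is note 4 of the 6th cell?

Bb5

With 5-note cells, note 4 of each statement runs A3, D4, G4.
Carrying that up a 4th forward: C5 → F5 → Bb5.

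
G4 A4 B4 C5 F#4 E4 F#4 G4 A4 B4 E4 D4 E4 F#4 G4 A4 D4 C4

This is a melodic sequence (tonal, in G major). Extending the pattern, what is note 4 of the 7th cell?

The unit is 6 notes. Position-4 pitches of the 3 shown cells: C5, B4, A4.
Each moves down a 2nd. Continuing: G4 → F#4 → E4 → D4.

D4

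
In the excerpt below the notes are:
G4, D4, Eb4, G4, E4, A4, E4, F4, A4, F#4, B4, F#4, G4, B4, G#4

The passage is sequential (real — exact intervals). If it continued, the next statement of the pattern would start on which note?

C#5

Taking 5-note groups, the heads are G4, A4, B4: the pattern moves up a 2nd.
One more step up a 2nd gives C#5.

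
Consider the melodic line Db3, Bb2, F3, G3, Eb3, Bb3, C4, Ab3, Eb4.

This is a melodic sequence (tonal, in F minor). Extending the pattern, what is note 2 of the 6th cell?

C5

With 3-note cells, note 2 of each statement runs Bb2, Eb3, Ab3.
Each moves up a 4th. Continuing: Db4 → G4 → C5.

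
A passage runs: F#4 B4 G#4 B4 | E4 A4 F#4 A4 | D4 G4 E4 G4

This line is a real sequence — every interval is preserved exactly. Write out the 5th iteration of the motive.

Bb3 Eb4 C4 Eb4

Unit = 4 notes; the statements start on F#4, E4, D4, moving down a 2nd each time.
Carrying on: C4 → Bb3.
Statement 5 starts on Bb3 and keeps the same exact contour: Bb3 Eb4 C4 Eb4.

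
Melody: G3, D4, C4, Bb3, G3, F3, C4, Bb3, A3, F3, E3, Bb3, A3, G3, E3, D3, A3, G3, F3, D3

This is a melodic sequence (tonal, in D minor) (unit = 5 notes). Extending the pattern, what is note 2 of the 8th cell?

The unit is 5 notes. Position-2 pitches of the 4 shown cells: D4, C4, Bb3, A3.
Carrying that down a 2nd forward: G3 → F3 → E3 → D3.

D3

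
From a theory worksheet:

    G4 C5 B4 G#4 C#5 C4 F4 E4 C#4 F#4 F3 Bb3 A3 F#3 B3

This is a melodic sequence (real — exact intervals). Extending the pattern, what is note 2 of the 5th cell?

Ab2

With 5-note cells, note 2 of each statement runs C5, F4, Bb3.
Carrying that down a 5th forward: Eb3 → Ab2.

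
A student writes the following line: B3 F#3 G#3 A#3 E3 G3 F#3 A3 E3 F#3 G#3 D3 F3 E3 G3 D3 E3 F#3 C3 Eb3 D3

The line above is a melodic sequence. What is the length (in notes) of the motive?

Try groups of 7 (3 cells in 21 notes):
B3 F#3 G#3 A#3 E3 G3 F#3 | A3 E3 F#3 G#3 D3 F3 E3 | G3 D3 E3 F#3 C3 Eb3 D3
Each cell is the previous one down a 2nd — so the unit is 7 notes.

7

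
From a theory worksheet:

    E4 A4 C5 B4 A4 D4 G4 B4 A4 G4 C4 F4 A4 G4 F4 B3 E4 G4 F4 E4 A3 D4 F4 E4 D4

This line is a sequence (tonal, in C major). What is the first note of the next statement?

Unit = 5 notes; the statements start on E4, D4, C4, B3, A3, moving down a 2nd each time.
One more step down a 2nd gives G3.

G3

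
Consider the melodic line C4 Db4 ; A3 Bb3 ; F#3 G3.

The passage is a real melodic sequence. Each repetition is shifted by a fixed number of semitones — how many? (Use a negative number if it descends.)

With a 2-note motive the entries are C4, A3, F#3, each down a 3rd from the previous.
Counting half-steps from C4 to A3: -3.

-3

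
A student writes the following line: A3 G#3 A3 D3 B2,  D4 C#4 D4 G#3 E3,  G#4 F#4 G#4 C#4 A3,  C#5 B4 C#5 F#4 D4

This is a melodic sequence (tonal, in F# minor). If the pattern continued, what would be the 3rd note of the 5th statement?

F#5

The unit is 5 notes. Position-3 pitches of the 4 shown cells: A3, D4, G#4, C#5.
One more up a 4th gives F#5.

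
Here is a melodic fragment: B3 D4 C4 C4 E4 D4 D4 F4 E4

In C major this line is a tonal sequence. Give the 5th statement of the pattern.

With a 3-note motive the entries are B3, C4, D4, each up a 2nd from the previous.
Carrying on: E4 → F4.
From F4 the diatonic shape gives F4 A4 G4.

F4 A4 G4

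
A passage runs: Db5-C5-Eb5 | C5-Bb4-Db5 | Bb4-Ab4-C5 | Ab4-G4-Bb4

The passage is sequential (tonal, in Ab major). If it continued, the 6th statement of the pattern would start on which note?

The 3-note cells begin on Db5, C5, Bb4, Ab4 — each down a 2nd from the last.
Continuing: G4 → F4. Statement 6 starts on F4.

F4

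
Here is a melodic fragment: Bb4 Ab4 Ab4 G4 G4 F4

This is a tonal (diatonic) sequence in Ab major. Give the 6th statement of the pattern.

Db4 C4

The 2-note cells begin on Bb4, Ab4, G4 — each down a 2nd from the last.
Carrying on: F4 → Eb4 → Db4.
Statement 6 starts on Db4 and keeps the same diatonic contour: Db4 C4.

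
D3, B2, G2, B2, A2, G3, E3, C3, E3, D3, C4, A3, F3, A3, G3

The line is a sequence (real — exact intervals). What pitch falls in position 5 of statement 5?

Grouping in 5s, the 5th note of each cell is A2, D3, G3.
Extending up a 4th: C4 → F4.

F4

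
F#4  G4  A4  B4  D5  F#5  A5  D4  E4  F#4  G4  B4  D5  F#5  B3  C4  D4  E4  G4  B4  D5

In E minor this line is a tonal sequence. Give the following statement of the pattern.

Taking 7-note groups, the heads are F#4, D4, B3: the pattern moves down a 3rd.
So cell 4 is G3 A3 B3 C4 E4 G4 B4.

G3 A3 B3 C4 E4 G4 B4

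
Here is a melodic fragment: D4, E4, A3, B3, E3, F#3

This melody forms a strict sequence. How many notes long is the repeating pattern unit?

2

Try groups of 2 (3 cells in 6 notes):
D4 E4 | A3 B3 | E3 F#3
That's a consistent down a 4th shift per cell, and no other grouping gives one.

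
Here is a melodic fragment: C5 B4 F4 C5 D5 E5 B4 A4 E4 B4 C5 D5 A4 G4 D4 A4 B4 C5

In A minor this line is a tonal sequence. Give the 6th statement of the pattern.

E4 D4 A3 E4 F4 G4

Taking 6-note groups, the heads are C5, B4, A4: the pattern moves down a 2nd.
Continuing the starts: G4 → F4 → E4.
From E4 the diatonic shape gives E4 D4 A3 E4 F4 G4.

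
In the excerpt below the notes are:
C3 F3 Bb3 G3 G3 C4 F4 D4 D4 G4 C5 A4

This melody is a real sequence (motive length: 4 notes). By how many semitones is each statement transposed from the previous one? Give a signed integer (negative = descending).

The 4-note cells begin on C3, G3, D4 — each up a 5th from the last.
Counting half-steps from C3 to G3: 7.

7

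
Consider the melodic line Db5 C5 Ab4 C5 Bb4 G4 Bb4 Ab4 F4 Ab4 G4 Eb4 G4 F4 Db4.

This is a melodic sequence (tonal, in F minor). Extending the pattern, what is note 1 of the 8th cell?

Db4

Grouping in 3s, the 1st note of each cell is Db5, C5, Bb4, Ab4, G4.
Each moves down a 2nd. Continuing: F4 → Eb4 → Db4.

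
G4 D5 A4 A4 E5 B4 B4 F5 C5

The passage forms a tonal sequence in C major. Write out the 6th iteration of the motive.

Taking 3-note groups, the heads are G4, A4, B4: the pattern moves up a 2nd.
Continuing the starts: C5 → D5 → E5.
From E5 the diatonic shape gives E5 B5 F5.

E5 B5 F5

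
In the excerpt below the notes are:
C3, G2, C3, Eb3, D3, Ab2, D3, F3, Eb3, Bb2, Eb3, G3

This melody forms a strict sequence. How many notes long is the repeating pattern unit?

4

Try groups of 4 (3 cells in 12 notes):
C3 G2 C3 Eb3 | D3 Ab2 D3 F3 | Eb3 Bb2 Eb3 G3
Every group is a transposition up a 2nd of the one before; no shorter unit works.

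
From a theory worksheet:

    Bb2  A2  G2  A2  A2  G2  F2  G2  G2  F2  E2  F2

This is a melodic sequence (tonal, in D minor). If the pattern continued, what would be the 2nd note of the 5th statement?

D2

With 4-note cells, note 2 of each statement runs A2, G2, F2.
Each moves down a 2nd. Continuing: E2 → D2.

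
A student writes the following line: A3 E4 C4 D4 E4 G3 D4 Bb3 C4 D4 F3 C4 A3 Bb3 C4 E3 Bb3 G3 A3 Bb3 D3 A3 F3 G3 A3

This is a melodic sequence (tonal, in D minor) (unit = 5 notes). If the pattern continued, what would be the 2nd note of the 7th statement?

Grouping in 5s, the 2nd note of each cell is E4, D4, C4, Bb3, A3.
Carrying that down a 2nd forward: G3 → F3.

F3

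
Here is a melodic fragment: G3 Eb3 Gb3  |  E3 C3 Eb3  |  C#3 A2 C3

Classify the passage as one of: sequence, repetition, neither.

Each 3-note cell is the previous one transposed down a 3rd.

sequence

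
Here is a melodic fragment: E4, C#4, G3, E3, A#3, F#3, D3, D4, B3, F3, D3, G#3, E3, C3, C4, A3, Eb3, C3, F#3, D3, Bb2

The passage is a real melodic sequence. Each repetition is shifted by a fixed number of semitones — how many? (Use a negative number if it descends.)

Taking 7-note groups, the heads are E4, D4, C4: the pattern moves down a 2nd.
E4→D4 is 62 − 64 = -2 semitones.

-2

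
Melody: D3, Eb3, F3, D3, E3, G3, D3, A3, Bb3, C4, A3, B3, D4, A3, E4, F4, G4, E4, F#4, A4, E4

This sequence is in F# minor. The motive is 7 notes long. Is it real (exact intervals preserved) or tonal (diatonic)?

real

Each cell has the same semitone pattern (1, 2, -3, 2, 3, -5) — intervals are preserved exactly.
And Eb3 lies outside F# minor, so the sequence is real rather than tonal.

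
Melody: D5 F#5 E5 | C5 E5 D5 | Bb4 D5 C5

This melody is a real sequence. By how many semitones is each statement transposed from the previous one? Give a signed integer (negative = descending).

-2

Unit = 3 notes; the statements start on D5, C5, Bb4, moving down a 2nd each time.
Counting half-steps from D5 to C5: -2.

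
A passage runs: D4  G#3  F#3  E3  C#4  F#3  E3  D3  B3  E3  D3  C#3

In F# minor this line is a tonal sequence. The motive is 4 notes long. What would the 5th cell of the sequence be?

Unit = 4 notes; the statements start on D4, C#4, B3, moving down a 2nd each time.
Extending down a 2nd: A3 → G#3.
Statement 5 starts on G#3 and keeps the same diatonic contour: G#3 C#3 B2 A2.

G#3 C#3 B2 A2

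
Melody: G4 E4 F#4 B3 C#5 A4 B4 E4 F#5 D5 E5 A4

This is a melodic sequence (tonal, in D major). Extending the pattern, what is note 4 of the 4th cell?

D5

Grouping in 4s, the 4th note of each cell is B3, E4, A4.
Each moves up a 4th; the next is D5.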